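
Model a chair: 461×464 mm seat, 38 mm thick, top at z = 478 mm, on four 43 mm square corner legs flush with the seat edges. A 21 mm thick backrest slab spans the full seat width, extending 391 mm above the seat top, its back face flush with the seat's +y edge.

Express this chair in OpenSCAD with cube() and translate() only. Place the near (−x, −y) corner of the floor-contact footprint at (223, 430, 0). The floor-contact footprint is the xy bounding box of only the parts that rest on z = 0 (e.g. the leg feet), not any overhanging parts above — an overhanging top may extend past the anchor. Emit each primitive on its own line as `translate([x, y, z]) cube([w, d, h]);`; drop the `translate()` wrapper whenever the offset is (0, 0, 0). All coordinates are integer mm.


// leg_h = 478 - 38 = 440
translate([223, 430, 440]) cube([461, 464, 38]);
translate([223, 430, 0]) cube([43, 43, 440]);
translate([641, 430, 0]) cube([43, 43, 440]);
translate([223, 851, 0]) cube([43, 43, 440]);
translate([641, 851, 0]) cube([43, 43, 440]);
translate([223, 873, 478]) cube([461, 21, 391]);


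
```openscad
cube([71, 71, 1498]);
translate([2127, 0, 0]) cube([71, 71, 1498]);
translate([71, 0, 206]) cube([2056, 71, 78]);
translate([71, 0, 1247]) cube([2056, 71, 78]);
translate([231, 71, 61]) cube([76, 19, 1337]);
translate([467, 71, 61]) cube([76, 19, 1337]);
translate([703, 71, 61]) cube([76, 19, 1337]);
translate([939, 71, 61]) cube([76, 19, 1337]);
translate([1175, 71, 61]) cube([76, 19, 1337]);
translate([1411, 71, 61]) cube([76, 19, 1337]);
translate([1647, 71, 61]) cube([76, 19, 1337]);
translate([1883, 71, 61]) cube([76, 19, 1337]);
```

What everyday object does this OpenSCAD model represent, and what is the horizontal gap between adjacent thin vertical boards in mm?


A fence section. The picket gap is 160 mm.

Two posts, two rails, 8 pickets — a fence section. Span 2056 mm holds 8 pickets of 76 mm with 9 equal gaps: ⌊(2056 − 8·76) / 9⌋ = 160 mm.


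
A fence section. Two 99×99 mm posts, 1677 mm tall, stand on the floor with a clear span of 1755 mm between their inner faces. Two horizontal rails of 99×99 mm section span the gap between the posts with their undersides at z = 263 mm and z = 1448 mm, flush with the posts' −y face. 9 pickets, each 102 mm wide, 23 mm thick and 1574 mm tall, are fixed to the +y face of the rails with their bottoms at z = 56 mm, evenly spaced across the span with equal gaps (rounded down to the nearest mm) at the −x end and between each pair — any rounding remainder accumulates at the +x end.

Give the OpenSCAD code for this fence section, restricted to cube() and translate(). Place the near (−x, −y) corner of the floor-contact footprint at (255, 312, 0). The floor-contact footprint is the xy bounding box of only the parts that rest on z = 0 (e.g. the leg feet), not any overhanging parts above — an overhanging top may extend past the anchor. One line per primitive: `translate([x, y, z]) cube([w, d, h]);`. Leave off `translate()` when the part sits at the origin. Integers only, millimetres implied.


translate([255, 312, 0]) cube([99, 99, 1677]);
translate([2109, 312, 0]) cube([99, 99, 1677]);
translate([354, 312, 263]) cube([1755, 99, 99]);
translate([354, 312, 1448]) cube([1755, 99, 99]);
translate([437, 411, 56]) cube([102, 23, 1574]);
translate([622, 411, 56]) cube([102, 23, 1574]);
translate([807, 411, 56]) cube([102, 23, 1574]);
translate([992, 411, 56]) cube([102, 23, 1574]);
translate([1177, 411, 56]) cube([102, 23, 1574]);
translate([1362, 411, 56]) cube([102, 23, 1574]);
translate([1547, 411, 56]) cube([102, 23, 1574]);
translate([1732, 411, 56]) cube([102, 23, 1574]);
translate([1917, 411, 56]) cube([102, 23, 1574]);


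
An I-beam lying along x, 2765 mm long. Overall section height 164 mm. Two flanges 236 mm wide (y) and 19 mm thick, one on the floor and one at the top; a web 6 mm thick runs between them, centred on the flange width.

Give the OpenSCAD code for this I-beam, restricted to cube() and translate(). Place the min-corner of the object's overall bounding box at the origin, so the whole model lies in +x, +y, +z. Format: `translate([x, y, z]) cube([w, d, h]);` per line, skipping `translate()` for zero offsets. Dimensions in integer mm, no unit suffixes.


cube([2765, 236, 19]);
translate([0, 115, 19]) cube([2765, 6, 126]);
translate([0, 0, 145]) cube([2765, 236, 19]);


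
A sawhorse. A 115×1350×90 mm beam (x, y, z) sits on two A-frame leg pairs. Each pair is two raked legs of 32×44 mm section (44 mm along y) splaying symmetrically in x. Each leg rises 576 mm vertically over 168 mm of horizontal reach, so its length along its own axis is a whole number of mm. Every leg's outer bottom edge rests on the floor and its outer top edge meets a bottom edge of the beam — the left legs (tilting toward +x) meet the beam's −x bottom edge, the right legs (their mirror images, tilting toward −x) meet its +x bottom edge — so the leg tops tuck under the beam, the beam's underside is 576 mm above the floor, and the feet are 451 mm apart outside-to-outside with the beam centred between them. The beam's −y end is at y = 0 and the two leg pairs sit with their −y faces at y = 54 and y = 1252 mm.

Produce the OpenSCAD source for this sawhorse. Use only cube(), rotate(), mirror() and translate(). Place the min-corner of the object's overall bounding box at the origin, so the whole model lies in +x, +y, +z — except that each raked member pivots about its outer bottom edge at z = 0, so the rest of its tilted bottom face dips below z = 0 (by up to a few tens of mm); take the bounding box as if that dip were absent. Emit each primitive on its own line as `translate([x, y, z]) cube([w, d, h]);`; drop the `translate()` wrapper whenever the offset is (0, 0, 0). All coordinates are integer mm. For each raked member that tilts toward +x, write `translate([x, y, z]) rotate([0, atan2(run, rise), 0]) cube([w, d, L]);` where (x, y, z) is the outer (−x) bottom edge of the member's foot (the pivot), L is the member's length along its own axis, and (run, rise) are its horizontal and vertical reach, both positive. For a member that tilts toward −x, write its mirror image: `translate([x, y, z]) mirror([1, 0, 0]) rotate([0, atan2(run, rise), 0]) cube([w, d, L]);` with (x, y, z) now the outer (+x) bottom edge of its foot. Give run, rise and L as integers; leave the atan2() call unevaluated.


// leg length = √(168² + 576²) = 600
// right-leg outer foot x = 2·168 + 115 = 451
// beam min-corner = (168, 0, 576)
translate([168, 0, 576]) cube([115, 1350, 90]);
translate([0, 54, 0]) rotate([0, atan2(168, 576), 0]) cube([32, 44, 600]);
translate([451, 54, 0]) mirror([1, 0, 0]) rotate([0, atan2(168, 576), 0]) cube([32, 44, 600]);
translate([0, 1252, 0]) rotate([0, atan2(168, 576), 0]) cube([32, 44, 600]);
translate([451, 1252, 0]) mirror([1, 0, 0]) rotate([0, atan2(168, 576), 0]) cube([32, 44, 600]);


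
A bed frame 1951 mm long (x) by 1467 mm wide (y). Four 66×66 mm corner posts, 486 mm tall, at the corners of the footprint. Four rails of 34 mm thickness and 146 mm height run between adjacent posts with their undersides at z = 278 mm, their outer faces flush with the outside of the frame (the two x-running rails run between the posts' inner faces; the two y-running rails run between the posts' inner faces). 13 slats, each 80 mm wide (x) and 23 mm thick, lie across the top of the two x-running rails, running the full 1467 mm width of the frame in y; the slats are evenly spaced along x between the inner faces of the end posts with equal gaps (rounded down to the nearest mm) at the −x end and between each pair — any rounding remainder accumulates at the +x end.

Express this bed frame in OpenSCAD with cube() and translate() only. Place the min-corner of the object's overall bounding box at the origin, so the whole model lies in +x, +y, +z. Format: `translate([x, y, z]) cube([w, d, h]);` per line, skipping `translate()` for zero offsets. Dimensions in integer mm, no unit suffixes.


// slat z = rail_z + rail_h = 278 + 146 = 424
// slat gap = ⌊(1819 − 13·80) / 14⌋ = 55
cube([66, 66, 486]);
translate([0, 1401, 0]) cube([66, 66, 486]);
translate([1885, 0, 0]) cube([66, 66, 486]);
translate([1885, 1401, 0]) cube([66, 66, 486]);
translate([66, 0, 278]) cube([1819, 34, 146]);
translate([66, 1433, 278]) cube([1819, 34, 146]);
translate([0, 66, 278]) cube([34, 1335, 146]);
translate([1917, 66, 278]) cube([34, 1335, 146]);
translate([121, 0, 424]) cube([80, 1467, 23]);
translate([256, 0, 424]) cube([80, 1467, 23]);
translate([391, 0, 424]) cube([80, 1467, 23]);
translate([526, 0, 424]) cube([80, 1467, 23]);
translate([661, 0, 424]) cube([80, 1467, 23]);
translate([796, 0, 424]) cube([80, 1467, 23]);
translate([931, 0, 424]) cube([80, 1467, 23]);
translate([1066, 0, 424]) cube([80, 1467, 23]);
translate([1201, 0, 424]) cube([80, 1467, 23]);
translate([1336, 0, 424]) cube([80, 1467, 23]);
translate([1471, 0, 424]) cube([80, 1467, 23]);
translate([1606, 0, 424]) cube([80, 1467, 23]);
translate([1741, 0, 424]) cube([80, 1467, 23]);


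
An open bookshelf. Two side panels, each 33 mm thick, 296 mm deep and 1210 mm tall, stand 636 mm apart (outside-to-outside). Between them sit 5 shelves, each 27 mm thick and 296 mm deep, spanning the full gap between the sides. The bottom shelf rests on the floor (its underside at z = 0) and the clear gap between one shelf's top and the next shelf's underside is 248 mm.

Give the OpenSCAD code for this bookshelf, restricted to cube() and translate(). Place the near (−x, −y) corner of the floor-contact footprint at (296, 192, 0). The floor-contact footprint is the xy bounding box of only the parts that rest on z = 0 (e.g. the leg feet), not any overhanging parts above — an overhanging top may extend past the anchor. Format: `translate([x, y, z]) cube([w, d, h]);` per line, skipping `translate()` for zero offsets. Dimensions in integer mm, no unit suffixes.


translate([296, 192, 0]) cube([33, 296, 1210]);
translate([899, 192, 0]) cube([33, 296, 1210]);
translate([329, 192, 0]) cube([570, 296, 27]);
translate([329, 192, 275]) cube([570, 296, 27]);
translate([329, 192, 550]) cube([570, 296, 27]);
translate([329, 192, 825]) cube([570, 296, 27]);
translate([329, 192, 1100]) cube([570, 296, 27]);


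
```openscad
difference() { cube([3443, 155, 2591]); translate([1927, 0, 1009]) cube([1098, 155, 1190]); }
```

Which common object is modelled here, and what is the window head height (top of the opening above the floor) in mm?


A wall with a window opening. The window head height is 2199 mm.

A wall with a rectangular opening subtracted — a window. Sill at z = 1009, opening 1190 mm tall, so the head is at 1009 + 1190 = 2199 mm.


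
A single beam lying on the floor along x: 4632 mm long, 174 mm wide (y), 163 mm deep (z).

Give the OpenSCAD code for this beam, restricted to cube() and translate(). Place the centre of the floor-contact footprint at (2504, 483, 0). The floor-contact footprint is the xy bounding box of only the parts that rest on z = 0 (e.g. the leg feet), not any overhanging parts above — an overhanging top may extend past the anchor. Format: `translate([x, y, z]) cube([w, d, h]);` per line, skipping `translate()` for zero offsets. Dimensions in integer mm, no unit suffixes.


translate([188, 396, 0]) cube([4632, 174, 163]);


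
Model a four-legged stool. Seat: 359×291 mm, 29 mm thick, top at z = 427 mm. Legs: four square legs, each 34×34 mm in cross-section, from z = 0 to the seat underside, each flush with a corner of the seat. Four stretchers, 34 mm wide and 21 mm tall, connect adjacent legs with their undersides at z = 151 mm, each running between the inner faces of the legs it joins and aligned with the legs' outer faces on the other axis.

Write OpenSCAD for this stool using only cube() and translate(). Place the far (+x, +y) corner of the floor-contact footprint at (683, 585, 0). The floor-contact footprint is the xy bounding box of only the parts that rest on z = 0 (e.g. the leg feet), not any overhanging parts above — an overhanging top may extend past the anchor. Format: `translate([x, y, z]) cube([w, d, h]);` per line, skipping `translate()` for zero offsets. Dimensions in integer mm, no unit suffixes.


translate([324, 294, 398]) cube([359, 291, 29]);
translate([324, 294, 0]) cube([34, 34, 398]);
translate([649, 294, 0]) cube([34, 34, 398]);
translate([324, 551, 0]) cube([34, 34, 398]);
translate([649, 551, 0]) cube([34, 34, 398]);
translate([358, 294, 151]) cube([291, 34, 21]);
translate([358, 551, 151]) cube([291, 34, 21]);
translate([324, 328, 151]) cube([34, 223, 21]);
translate([649, 328, 151]) cube([34, 223, 21]);


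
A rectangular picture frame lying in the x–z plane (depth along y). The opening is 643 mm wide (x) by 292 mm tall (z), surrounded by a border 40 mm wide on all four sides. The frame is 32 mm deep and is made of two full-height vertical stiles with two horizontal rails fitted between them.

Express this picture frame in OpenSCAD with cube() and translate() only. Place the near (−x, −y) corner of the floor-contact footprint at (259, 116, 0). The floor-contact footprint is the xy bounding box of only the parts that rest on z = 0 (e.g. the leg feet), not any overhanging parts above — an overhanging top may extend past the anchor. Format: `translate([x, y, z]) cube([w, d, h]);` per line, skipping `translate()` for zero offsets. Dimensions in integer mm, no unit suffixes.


translate([259, 116, 0]) cube([40, 32, 372]);
translate([942, 116, 0]) cube([40, 32, 372]);
translate([299, 116, 0]) cube([643, 32, 40]);
translate([299, 116, 332]) cube([643, 32, 40]);


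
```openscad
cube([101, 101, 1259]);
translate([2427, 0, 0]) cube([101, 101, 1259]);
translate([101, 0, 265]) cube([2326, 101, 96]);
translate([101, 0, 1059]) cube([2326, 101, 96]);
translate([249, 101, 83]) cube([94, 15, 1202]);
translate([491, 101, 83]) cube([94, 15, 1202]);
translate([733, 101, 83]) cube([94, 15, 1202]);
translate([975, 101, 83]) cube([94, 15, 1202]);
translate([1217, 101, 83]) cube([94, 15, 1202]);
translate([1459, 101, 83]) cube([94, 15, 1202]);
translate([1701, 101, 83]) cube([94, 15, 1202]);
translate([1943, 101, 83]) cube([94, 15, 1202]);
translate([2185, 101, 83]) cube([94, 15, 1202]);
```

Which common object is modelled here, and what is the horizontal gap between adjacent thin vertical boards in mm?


A fence section. The picket gap is 148 mm.

Two posts, two rails, 9 pickets — a fence section. Span 2326 mm holds 9 pickets of 94 mm with 10 equal gaps: ⌊(2326 − 9·94) / 10⌋ = 148 mm.


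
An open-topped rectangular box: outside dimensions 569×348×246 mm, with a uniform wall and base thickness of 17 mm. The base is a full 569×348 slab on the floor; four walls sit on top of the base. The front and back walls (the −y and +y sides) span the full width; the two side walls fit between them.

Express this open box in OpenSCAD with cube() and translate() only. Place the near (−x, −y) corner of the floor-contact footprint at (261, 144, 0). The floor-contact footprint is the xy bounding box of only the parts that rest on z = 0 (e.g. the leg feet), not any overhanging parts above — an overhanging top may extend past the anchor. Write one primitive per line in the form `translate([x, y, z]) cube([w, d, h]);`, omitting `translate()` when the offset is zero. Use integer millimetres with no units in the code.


translate([261, 144, 0]) cube([569, 348, 17]);
translate([261, 144, 17]) cube([569, 17, 229]);
translate([261, 475, 17]) cube([569, 17, 229]);
translate([261, 161, 17]) cube([17, 314, 229]);
translate([813, 161, 17]) cube([17, 314, 229]);


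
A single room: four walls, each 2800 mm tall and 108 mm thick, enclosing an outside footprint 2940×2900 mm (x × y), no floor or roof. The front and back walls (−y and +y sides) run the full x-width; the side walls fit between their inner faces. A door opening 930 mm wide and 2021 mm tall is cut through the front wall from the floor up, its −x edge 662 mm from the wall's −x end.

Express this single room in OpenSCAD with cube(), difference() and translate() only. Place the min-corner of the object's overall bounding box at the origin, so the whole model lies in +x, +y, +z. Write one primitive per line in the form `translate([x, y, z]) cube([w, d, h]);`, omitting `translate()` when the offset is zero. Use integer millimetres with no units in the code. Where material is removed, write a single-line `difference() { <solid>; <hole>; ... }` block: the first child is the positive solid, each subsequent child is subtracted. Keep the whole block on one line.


difference() { cube([2940, 108, 2800]); translate([662, 0, 0]) cube([930, 108, 2021]); }
translate([0, 2792, 0]) cube([2940, 108, 2800]);
translate([0, 108, 0]) cube([108, 2684, 2800]);
translate([2832, 108, 0]) cube([108, 2684, 2800]);


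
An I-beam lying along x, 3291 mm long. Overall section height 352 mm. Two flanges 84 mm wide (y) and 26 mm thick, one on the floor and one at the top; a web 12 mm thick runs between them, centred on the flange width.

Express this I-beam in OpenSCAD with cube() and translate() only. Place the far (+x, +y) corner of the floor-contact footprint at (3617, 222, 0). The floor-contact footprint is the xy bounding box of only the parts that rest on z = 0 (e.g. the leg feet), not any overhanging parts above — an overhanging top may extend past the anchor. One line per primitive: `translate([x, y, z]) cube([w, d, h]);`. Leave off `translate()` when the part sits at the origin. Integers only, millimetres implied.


translate([326, 138, 0]) cube([3291, 84, 26]);
translate([326, 174, 26]) cube([3291, 12, 300]);
translate([326, 138, 326]) cube([3291, 84, 26]);


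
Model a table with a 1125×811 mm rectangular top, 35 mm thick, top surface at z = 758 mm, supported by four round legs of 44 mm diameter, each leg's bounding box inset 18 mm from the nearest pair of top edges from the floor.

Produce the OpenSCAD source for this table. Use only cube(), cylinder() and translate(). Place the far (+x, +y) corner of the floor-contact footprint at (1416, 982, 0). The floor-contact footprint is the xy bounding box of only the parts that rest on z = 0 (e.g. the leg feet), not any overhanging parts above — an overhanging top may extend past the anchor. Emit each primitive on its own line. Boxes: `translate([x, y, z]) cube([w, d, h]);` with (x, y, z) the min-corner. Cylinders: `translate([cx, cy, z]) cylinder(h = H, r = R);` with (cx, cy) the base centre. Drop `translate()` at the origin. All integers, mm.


translate([309, 189, 723]) cube([1125, 811, 35]);
translate([349, 229, 0]) cylinder(h = 723, r = 22);
translate([1394, 229, 0]) cylinder(h = 723, r = 22);
translate([349, 960, 0]) cylinder(h = 723, r = 22);
translate([1394, 960, 0]) cylinder(h = 723, r = 22);


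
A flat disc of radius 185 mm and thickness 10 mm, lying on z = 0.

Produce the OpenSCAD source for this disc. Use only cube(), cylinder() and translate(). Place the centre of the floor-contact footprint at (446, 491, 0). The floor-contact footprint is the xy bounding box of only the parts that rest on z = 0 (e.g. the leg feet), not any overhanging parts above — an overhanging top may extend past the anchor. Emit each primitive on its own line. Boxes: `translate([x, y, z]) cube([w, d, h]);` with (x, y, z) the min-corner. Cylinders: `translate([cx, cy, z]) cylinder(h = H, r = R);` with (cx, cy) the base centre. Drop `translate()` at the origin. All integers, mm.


translate([446, 491, 0]) cylinder(h = 10, r = 185);


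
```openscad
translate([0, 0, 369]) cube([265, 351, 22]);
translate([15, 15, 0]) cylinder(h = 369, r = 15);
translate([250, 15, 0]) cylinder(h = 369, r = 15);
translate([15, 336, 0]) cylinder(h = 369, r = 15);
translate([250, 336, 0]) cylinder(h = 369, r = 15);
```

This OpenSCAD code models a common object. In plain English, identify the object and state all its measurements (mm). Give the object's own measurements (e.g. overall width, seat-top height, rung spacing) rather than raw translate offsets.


A four-legged stool. The seat is a 265×351×22 mm slab whose top surface is at z = 391 mm; four round legs, each 30 mm in diameter, run from the floor (z = 0) to the underside of the seat, each leg's axis is inset half a diameter from the nearest pair of seat edges (so the leg's bounding box is flush with the corner).


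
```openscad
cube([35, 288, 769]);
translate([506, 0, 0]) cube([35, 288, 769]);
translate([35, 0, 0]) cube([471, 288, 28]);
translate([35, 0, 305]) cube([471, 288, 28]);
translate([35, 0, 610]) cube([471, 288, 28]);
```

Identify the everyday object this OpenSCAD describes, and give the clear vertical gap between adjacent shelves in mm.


A bookshelf. The clear shelf gap is 277 mm.

Two tall side panels with 3 horizontal boards between them — a bookshelf. The first two shelf undersides are at z = 0 and z = 305; with shelf thickness 28, the clear gap is 305 − 0 − 28 = 277 mm.


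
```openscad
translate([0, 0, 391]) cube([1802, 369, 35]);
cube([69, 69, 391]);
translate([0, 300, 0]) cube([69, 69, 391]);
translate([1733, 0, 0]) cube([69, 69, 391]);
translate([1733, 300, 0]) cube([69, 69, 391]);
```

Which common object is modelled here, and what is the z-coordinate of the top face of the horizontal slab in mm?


A bench. The seat-top height is 426 mm.

A long slab on four corner posts — a bench. The slab sits at z = 391 with thickness 35, so the top is 391 + 35 = 426 mm.


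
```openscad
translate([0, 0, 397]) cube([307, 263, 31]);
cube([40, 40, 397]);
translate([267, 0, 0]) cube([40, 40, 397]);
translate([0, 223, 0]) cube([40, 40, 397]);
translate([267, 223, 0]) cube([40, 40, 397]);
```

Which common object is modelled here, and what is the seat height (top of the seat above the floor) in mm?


A stool. The seat height is 428 mm.

A 307×263×31 slab at z = 397 on four corner posts — a stool. The seat top is 397 + 31 = 428 mm.


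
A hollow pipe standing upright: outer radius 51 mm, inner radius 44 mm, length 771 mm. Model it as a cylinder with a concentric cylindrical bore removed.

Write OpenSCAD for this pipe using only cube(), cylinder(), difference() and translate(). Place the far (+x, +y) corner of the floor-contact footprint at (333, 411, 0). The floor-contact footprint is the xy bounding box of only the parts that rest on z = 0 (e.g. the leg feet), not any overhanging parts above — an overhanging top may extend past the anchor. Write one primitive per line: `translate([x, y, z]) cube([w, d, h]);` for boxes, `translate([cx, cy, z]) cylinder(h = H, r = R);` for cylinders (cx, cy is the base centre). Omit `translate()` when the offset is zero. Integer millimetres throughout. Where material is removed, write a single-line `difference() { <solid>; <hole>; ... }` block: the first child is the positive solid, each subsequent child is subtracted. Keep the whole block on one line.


difference() { translate([282, 360, 0]) cylinder(h = 771, r = 51); translate([282, 360, 0]) cylinder(h = 771, r = 44); }


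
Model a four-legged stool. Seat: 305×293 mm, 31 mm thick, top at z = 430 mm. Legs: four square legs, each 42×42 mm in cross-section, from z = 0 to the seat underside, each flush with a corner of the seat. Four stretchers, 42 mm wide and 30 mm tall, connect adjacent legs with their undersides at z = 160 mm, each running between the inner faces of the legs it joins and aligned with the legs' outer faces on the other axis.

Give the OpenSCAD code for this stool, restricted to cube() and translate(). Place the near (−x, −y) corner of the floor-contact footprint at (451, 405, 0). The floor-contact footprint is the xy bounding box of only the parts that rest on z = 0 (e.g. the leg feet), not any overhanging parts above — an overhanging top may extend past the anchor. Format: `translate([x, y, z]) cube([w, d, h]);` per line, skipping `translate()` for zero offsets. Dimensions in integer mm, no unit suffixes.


// leg_h = 430 - 31 = 399
// stretcher span = 305 - 2*42 = 221
translate([451, 405, 399]) cube([305, 293, 31]);
translate([451, 405, 0]) cube([42, 42, 399]);
translate([714, 405, 0]) cube([42, 42, 399]);
translate([451, 656, 0]) cube([42, 42, 399]);
translate([714, 656, 0]) cube([42, 42, 399]);
translate([493, 405, 160]) cube([221, 42, 30]);
translate([493, 656, 160]) cube([221, 42, 30]);
translate([451, 447, 160]) cube([42, 209, 30]);
translate([714, 447, 160]) cube([42, 209, 30]);


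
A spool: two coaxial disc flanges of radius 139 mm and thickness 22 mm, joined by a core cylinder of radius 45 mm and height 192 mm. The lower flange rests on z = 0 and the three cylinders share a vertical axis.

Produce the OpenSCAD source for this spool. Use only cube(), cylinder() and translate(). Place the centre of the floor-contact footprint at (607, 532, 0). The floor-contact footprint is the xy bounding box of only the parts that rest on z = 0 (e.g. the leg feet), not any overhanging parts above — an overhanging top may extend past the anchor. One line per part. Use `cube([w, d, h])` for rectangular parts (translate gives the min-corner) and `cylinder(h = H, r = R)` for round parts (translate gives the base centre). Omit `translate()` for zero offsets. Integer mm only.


translate([607, 532, 0]) cylinder(h = 22, r = 139);
translate([607, 532, 22]) cylinder(h = 192, r = 45);
translate([607, 532, 214]) cylinder(h = 22, r = 139);


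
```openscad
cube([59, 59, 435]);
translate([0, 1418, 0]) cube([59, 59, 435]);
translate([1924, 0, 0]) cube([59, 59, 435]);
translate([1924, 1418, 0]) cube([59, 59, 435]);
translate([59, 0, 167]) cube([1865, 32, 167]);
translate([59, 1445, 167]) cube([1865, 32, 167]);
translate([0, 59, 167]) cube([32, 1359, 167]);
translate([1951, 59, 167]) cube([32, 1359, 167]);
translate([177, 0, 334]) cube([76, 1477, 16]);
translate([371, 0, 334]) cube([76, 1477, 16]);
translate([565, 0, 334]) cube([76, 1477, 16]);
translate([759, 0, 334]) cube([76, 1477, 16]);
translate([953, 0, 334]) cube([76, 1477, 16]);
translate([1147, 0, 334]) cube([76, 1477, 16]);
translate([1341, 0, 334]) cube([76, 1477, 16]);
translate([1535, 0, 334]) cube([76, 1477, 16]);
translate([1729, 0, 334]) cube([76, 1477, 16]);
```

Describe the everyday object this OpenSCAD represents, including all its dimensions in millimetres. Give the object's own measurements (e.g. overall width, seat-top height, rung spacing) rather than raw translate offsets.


A bed frame 1983 mm long (x) by 1477 mm wide (y). Four 59×59 mm corner posts, 435 mm tall, at the corners of the footprint. Four rails of 32 mm thickness and 167 mm height run between adjacent posts with their undersides at z = 167 mm, their outer faces flush with the outside of the frame (the two x-running rails run between the posts' inner faces; the two y-running rails run between the posts' inner faces). 9 slats, each 76 mm wide (x) and 16 mm thick, lie across the top of the two x-running rails, running the full 1477 mm width of the frame in y; along x they sit between the end posts with a 118 mm gap after the −x posts and between neighbouring slats, leaving 119 mm before the +x posts.


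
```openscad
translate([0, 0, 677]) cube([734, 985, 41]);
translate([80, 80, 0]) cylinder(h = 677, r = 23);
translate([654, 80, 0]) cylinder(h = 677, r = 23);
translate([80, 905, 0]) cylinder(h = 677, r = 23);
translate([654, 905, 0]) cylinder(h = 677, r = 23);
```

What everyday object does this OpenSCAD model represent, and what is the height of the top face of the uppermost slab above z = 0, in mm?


A table. The table height is 718 mm.

A 734×985×41 slab sits at z = 677 on four Ø46 mm round legs — a table. The top surface is at 677 + 41 = 718 mm.


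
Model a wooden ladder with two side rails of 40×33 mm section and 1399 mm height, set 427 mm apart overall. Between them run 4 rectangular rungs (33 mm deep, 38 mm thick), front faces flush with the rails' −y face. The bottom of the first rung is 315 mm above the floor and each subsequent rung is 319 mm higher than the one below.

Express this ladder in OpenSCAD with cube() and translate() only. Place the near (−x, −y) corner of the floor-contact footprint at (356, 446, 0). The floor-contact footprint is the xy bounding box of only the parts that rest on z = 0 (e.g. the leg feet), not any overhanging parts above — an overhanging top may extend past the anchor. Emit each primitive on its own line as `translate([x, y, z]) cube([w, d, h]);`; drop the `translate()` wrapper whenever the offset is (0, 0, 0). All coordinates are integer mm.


translate([356, 446, 0]) cube([40, 33, 1399]);
translate([743, 446, 0]) cube([40, 33, 1399]);
translate([396, 446, 315]) cube([347, 33, 38]);
translate([396, 446, 634]) cube([347, 33, 38]);
translate([396, 446, 953]) cube([347, 33, 38]);
translate([396, 446, 1272]) cube([347, 33, 38]);


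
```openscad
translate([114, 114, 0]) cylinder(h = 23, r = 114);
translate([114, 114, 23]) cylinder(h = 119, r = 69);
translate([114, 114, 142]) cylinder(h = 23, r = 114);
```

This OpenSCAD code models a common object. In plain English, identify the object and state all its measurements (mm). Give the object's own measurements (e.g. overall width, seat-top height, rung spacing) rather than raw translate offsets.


A spool: two coaxial disc flanges of radius 114 mm and thickness 23 mm, joined by a core cylinder of radius 69 mm and height 119 mm. The lower flange rests on z = 0 and the three cylinders share a vertical axis.


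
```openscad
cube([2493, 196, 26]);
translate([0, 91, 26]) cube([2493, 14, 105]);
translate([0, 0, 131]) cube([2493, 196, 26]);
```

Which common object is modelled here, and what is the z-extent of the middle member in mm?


An I-beam. The web height is 105 mm.

Two wide flanges with a thin centred web — an I-beam. Overall 157 mm minus two 26 mm flanges gives a web of 157 − 2·26 = 105 mm.


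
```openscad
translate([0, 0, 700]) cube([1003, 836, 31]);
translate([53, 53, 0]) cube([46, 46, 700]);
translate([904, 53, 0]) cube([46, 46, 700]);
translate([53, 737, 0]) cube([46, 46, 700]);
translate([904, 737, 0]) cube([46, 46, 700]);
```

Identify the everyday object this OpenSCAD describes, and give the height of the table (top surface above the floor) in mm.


A table. The table height is 731 mm.

A 1003×836×31 slab sits at z = 700 on four 46 mm square posts — a table. The top surface is at 700 + 31 = 731 mm.


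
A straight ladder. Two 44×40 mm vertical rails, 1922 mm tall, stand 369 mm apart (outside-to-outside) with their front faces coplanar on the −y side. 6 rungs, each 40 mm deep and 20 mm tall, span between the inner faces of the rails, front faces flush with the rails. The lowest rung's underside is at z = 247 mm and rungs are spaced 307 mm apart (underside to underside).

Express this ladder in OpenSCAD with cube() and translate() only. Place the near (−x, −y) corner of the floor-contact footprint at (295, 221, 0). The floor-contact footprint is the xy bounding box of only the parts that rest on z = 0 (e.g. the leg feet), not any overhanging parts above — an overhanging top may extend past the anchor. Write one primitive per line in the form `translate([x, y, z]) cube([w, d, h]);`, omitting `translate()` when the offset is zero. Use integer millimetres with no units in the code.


// rung span = 369 - 2*44 = 281
// rung[k] z = 247 + k*307
translate([295, 221, 0]) cube([44, 40, 1922]);
translate([620, 221, 0]) cube([44, 40, 1922]);
translate([339, 221, 247]) cube([281, 40, 20]);
translate([339, 221, 554]) cube([281, 40, 20]);
translate([339, 221, 861]) cube([281, 40, 20]);
translate([339, 221, 1168]) cube([281, 40, 20]);
translate([339, 221, 1475]) cube([281, 40, 20]);
translate([339, 221, 1782]) cube([281, 40, 20]);


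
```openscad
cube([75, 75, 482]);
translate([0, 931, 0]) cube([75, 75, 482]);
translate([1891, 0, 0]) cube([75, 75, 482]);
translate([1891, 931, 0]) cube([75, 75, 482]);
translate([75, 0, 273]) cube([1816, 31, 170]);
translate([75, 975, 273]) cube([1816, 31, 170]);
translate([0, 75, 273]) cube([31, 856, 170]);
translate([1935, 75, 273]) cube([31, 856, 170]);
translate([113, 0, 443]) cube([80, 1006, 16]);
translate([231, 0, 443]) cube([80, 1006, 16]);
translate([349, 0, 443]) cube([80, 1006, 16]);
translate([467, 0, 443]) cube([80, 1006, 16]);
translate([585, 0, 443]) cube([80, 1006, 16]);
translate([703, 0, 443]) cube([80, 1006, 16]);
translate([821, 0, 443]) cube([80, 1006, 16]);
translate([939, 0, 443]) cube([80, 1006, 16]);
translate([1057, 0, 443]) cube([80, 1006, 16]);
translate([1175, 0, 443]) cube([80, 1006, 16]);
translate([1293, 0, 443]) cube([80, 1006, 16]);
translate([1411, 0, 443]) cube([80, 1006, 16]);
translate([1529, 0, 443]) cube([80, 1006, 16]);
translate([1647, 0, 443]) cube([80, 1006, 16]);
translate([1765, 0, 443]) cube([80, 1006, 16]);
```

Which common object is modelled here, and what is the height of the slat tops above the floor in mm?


A bed frame. The slat-top height is 459 mm.

Four posts, four rails, and a row of slats — a bed frame. Slats sit on the rails at z = 273 + 170 = 443; with slat thickness 16, the top is 459 mm.


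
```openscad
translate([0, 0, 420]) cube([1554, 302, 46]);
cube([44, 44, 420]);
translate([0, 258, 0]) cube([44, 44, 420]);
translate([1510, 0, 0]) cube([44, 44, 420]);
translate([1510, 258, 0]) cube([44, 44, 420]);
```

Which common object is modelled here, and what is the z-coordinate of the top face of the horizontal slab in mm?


A bench. The seat-top height is 466 mm.

A long slab on four corner posts — a bench. The slab sits at z = 420 with thickness 46, so the top is 420 + 46 = 466 mm.


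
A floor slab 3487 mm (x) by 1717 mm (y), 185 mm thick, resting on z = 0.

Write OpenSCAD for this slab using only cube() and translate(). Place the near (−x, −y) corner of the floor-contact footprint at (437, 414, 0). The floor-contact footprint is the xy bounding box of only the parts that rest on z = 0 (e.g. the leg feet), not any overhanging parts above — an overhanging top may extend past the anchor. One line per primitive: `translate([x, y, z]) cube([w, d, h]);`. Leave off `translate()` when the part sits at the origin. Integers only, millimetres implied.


translate([437, 414, 0]) cube([3487, 1717, 185]);


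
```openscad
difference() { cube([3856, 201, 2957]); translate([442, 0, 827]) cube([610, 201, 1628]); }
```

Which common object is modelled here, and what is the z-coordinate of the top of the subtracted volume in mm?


A wall with a window opening. The window head height is 2455 mm.

A wall with a rectangular opening subtracted — a window. Sill at z = 827, opening 1628 mm tall, so the head is at 827 + 1628 = 2455 mm.


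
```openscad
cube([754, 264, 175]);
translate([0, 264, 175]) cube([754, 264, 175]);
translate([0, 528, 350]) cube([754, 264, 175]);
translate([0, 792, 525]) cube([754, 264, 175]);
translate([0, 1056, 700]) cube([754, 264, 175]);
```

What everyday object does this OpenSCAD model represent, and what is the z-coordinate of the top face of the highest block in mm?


A staircase. The total rise is 875 mm.

5 identical blocks, each offset up and back from the previous — a staircase. Each step is 175 mm tall and there are 5 of them, so the total rise is 5 × 175 = 875 mm.


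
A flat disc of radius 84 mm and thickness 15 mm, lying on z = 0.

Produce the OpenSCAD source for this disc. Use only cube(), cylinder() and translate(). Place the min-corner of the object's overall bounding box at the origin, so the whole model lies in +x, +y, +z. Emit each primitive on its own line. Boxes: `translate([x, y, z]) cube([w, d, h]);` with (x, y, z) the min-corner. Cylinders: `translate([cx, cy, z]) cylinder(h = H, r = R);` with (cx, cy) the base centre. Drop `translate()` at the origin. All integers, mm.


translate([84, 84, 0]) cylinder(h = 15, r = 84);


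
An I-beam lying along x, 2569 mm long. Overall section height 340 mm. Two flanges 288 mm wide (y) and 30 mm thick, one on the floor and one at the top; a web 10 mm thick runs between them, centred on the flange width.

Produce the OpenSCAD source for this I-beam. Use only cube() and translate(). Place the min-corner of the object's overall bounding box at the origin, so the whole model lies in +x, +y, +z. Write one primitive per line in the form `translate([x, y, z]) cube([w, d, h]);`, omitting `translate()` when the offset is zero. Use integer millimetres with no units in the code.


cube([2569, 288, 30]);
translate([0, 139, 30]) cube([2569, 10, 280]);
translate([0, 0, 310]) cube([2569, 288, 30]);


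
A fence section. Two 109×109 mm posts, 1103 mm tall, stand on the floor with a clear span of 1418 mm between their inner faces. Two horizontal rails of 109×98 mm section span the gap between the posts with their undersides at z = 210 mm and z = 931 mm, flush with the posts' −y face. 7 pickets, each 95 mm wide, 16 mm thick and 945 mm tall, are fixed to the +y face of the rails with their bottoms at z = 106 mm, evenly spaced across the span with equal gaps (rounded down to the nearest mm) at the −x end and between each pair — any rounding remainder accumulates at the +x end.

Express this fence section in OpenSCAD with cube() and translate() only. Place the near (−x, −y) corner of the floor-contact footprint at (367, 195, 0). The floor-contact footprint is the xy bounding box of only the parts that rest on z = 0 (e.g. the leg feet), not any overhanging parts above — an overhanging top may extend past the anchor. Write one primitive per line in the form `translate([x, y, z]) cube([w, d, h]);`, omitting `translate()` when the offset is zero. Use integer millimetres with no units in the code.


translate([367, 195, 0]) cube([109, 109, 1103]);
translate([1894, 195, 0]) cube([109, 109, 1103]);
translate([476, 195, 210]) cube([1418, 109, 98]);
translate([476, 195, 931]) cube([1418, 109, 98]);
translate([570, 304, 106]) cube([95, 16, 945]);
translate([759, 304, 106]) cube([95, 16, 945]);
translate([948, 304, 106]) cube([95, 16, 945]);
translate([1137, 304, 106]) cube([95, 16, 945]);
translate([1326, 304, 106]) cube([95, 16, 945]);
translate([1515, 304, 106]) cube([95, 16, 945]);
translate([1704, 304, 106]) cube([95, 16, 945]);


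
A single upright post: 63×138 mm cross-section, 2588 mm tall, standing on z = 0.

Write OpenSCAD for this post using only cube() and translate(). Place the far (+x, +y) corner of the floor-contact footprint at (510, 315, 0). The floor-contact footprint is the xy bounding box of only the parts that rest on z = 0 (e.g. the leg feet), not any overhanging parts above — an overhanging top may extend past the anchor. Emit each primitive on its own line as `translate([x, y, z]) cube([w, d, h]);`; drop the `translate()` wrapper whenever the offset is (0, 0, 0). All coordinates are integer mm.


translate([447, 177, 0]) cube([63, 138, 2588]);


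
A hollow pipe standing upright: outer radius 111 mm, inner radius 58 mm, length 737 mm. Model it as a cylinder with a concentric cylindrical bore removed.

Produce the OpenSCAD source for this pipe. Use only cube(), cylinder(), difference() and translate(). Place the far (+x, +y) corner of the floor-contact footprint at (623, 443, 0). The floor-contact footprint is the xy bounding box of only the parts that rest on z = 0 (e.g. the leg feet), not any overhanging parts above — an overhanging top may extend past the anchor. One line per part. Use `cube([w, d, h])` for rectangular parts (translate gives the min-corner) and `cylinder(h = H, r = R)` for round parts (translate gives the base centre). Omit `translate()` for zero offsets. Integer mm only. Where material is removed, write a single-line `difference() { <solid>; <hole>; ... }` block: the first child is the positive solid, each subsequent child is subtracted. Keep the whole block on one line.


difference() { translate([512, 332, 0]) cylinder(h = 737, r = 111); translate([512, 332, 0]) cylinder(h = 737, r = 58); }


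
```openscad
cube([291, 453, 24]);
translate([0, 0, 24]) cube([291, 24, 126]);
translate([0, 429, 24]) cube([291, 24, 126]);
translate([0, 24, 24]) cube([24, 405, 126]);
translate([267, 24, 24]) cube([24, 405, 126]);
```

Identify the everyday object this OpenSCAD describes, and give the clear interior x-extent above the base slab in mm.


An open box. The internal width is 243 mm.

A 291×453 base slab with four walls standing on it — an open box. The base is 291 mm wide and the walls are 24 mm thick, so the internal width is 291 − 2 × 24 = 243 mm.
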